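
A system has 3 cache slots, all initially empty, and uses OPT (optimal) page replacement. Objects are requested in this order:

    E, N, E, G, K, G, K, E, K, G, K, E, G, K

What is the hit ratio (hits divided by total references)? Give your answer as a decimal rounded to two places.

0.71

E → fault, frames {E}
N → fault, frames {E,N}
E → hit
G → fault, frames {E,N,G}
K → fault, evict N, frames {E,G,K}
G → hit
K → hit
E → hit
K → hit
G → hit
K → hit
E → hit
G → hit
K → hit
Hits: 10 of 14 references → 10/14 = 0.7143.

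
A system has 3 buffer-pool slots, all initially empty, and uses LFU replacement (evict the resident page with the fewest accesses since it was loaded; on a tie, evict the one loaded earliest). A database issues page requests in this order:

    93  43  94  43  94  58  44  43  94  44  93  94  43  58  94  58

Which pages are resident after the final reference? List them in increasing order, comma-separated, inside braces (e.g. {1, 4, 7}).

93 → fault, frames (93)
43 → fault, frames (93 43)
94 → fault, frames (93 43 94)
43 → hit
94 → hit
58 → fault, evict 93, frames (43 94 58)
44 → fault, evict 58, frames (43 94 44)
43 → hit
94 → hit
44 → hit
93 → fault, evict 44, frames (43 94 93)
94 → hit
43 → hit
58 → fault, evict 93, frames (43 94 58)
94 → hit
58 → hit

{43, 58, 94}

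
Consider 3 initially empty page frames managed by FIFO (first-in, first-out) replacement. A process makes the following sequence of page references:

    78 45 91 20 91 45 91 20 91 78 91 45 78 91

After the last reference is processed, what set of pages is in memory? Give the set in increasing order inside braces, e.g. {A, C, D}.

78 -> miss, frames [78]
45 -> miss, frames [78, 45]
91 -> miss, frames [78, 45, 91]
20 -> miss, evict 78, frames [45, 91, 20]
91 -> hit
45 -> hit
91 -> hit
20 -> hit
91 -> hit
78 -> miss, evict 45, frames [91, 20, 78]
91 -> hit
45 -> miss, evict 91, frames [20, 78, 45]
78 -> hit
91 -> miss, evict 20, frames [78, 45, 91]

{45, 78, 91}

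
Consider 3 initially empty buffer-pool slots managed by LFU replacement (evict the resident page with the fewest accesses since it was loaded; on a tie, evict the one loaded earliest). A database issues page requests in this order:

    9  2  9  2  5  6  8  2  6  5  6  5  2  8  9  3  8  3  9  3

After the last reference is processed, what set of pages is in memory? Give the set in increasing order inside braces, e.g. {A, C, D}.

9 → miss, frames [9]
2 → miss, frames [9, 2]
9 → hit
2 → hit
5 → miss, frames [9, 2, 5]
6 → miss, evict 5, frames [9, 2, 6]
8 → miss, evict 6, frames [9, 2, 8]
2 → hit
6 → miss, evict 8, frames [9, 2, 6]
5 → miss, evict 6, frames [9, 2, 5]
6 → miss, evict 5, frames [9, 2, 6]
5 → miss, evict 6, frames [9, 2, 5]
2 → hit
8 → miss, evict 5, frames [9, 2, 8]
9 → hit
3 → miss, evict 8, frames [9, 2, 3]
8 → miss, evict 3, frames [9, 2, 8]
3 → miss, evict 8, frames [9, 2, 3]
9 → hit
3 → hit

{2, 3, 9}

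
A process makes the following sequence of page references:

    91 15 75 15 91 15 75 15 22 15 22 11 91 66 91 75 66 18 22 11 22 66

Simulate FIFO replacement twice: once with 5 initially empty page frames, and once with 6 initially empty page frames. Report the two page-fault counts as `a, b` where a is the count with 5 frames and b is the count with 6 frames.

5 frames: F F F . . . . . F . . F . F F . . F . . . . → 8 faults.
6 frames: F F F . . . . . F . . F . F . . . F . . . . → 7 faults.
7 < 8: adding a frame reduced faults, as is typical.

8, 7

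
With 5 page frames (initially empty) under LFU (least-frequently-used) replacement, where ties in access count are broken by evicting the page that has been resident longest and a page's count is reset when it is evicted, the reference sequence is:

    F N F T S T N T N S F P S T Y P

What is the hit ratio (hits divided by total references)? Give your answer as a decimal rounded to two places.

F -> fault, frames [F]
N -> fault, frames [F, N]
F -> hit
T -> fault, frames [F, N, T]
S -> fault, frames [F, N, T, S]
T -> hit
N -> hit
T -> hit
N -> hit
S -> hit
F -> hit
P -> fault, frames [F, N, T, S, P]
S -> hit
T -> hit
Y -> fault, evict P, frames [F, N, T, S, Y]
P -> fault, evict Y, frames [F, N, T, S, P]
Hits: 9 of 16 references → 9/16 = 0.5625.

0.56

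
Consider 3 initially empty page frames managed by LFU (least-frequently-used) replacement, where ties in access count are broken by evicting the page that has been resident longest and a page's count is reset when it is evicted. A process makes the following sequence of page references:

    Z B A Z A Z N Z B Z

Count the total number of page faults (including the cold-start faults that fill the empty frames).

5

Z -> miss, frames (Z)
B -> miss, frames (Z B)
A -> miss, frames (Z B A)
Z -> hit
A -> hit
Z -> hit
N -> miss, evict B, frames (Z A N)
Z -> hit
B -> miss, evict N, frames (Z A B)
Z -> hit
Page faults: 5.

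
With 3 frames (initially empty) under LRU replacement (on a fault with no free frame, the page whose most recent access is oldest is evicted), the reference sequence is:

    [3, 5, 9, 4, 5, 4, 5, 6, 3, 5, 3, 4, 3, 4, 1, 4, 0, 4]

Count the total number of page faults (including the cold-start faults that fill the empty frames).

3 → fault, frames (3)
5 → fault, frames (3 5)
9 → fault, frames (3 5 9)
4 → fault, evict 3, frames (5 9 4)
5 → hit
4 → hit
5 → hit
6 → fault, evict 9, frames (4 5 6)
3 → fault, evict 4, frames (5 6 3)
5 → hit
3 → hit
4 → fault, evict 6, frames (5 3 4)
3 → hit
4 → hit
1 → fault, evict 5, frames (3 4 1)
4 → hit
0 → fault, evict 3, frames (1 4 0)
4 → hit
Page faults: 9.

9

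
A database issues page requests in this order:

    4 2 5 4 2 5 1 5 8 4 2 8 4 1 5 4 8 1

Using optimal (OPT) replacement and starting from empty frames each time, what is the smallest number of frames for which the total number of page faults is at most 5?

f=1: 18 faults
f=2: 13 faults
f=3: 9 faults
f=4: 6 faults
f=5: 5 faults
Smallest f with faults ≤ 5 is 5.

5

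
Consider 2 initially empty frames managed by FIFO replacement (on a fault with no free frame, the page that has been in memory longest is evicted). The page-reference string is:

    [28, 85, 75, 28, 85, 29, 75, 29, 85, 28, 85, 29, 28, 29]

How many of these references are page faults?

28 -> fault, frames {28}
85 -> fault, frames {28,85}
75 -> fault, evict 28, frames {85,75}
28 -> fault, evict 85, frames {75,28}
85 -> fault, evict 75, frames {28,85}
29 -> fault, evict 28, frames {85,29}
75 -> fault, evict 85, frames {29,75}
29 -> hit
85 -> fault, evict 29, frames {75,85}
28 -> fault, evict 75, frames {85,28}
85 -> hit
29 -> fault, evict 85, frames {28,29}
28 -> hit
29 -> hit
Page faults: 10.

10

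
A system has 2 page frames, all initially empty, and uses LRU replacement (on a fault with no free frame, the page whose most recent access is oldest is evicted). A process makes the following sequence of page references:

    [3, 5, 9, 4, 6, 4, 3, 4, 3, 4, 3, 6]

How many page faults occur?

7

3: fault, frames (3)
5: fault, frames (3 5)
9: fault, evict 3, frames (5 9)
4: fault, evict 5, frames (9 4)
6: fault, evict 9, frames (4 6)
4: hit
3: fault, evict 6, frames (4 3)
4: hit
3: hit
4: hit
3: hit
6: fault, evict 4, frames (3 6)
Page faults: 7.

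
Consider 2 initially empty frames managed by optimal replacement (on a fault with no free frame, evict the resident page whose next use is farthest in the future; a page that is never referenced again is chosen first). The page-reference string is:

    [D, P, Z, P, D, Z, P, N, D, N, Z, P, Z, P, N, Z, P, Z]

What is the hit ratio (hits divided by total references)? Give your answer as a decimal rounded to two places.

0.44

D → miss, frames {D}
P → miss, frames {D,P}
Z → miss, evict D, frames {P,Z}
P → hit
D → miss, evict P, frames {Z,D}
Z → hit
P → miss, evict Z, frames {D,P}
N → miss, evict P, frames {D,N}
D → hit
N → hit
Z → miss, evict D, frames {N,Z}
P → miss, evict N, frames {Z,P}
Z → hit
P → hit
N → miss, evict P, frames {Z,N}
Z → hit
P → miss, evict N, frames {Z,P}
Z → hit
Hits: 8 of 18 references → 8/18 = 0.4444.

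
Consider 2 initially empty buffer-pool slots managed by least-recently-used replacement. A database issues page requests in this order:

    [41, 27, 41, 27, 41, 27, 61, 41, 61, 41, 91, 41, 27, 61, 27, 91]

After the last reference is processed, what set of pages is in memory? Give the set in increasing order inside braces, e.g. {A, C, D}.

41 -> fault, frames [41]
27 -> fault, frames [41, 27]
41 -> hit
27 -> hit
41 -> hit
27 -> hit
61 -> fault, evict 41, frames [27, 61]
41 -> fault, evict 27, frames [61, 41]
61 -> hit
41 -> hit
91 -> fault, evict 61, frames [41, 91]
41 -> hit
27 -> fault, evict 91, frames [41, 27]
61 -> fault, evict 41, frames [27, 61]
27 -> hit
91 -> fault, evict 61, frames [27, 91]

{27, 91}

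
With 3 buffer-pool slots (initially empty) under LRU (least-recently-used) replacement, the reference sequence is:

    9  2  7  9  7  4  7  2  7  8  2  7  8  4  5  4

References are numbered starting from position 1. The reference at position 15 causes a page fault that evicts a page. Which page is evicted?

pos 1: 9: fault, frames (9)
pos 2: 2: fault, frames (9 2)
pos 3: 7: fault, frames (9 2 7)
pos 4: 9: hit
pos 5: 7: hit
pos 6: 4: fault, evict 2, frames (9 7 4)
pos 7: 7: hit
pos 8: 2: fault, evict 9, frames (4 7 2)
pos 9: 7: hit
pos 10: 8: fault, evict 4, frames (2 7 8)
pos 11: 2: hit
pos 12: 7: hit
pos 13: 8: hit
pos 14: 4: fault, evict 2, frames (7 8 4)
pos 15: 5: fault, evict 7, frames (8 4 5)
At position 15, page 7 is evicted.

7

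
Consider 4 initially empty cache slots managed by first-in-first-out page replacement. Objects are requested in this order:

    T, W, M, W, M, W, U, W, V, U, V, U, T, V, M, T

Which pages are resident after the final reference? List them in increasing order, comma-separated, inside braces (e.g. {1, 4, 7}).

T -> miss, frames [T]
W -> miss, frames [T, W]
M -> miss, frames [T, W, M]
W -> hit
M -> hit
W -> hit
U -> miss, frames [T, W, M, U]
W -> hit
V -> miss, evict T, frames [W, M, U, V]
U -> hit
V -> hit
U -> hit
T -> miss, evict W, frames [M, U, V, T]
V -> hit
M -> hit
T -> hit

{M, T, U, V}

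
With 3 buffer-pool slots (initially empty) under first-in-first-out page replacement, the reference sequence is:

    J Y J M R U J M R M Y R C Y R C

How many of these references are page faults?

J -> miss, frames (J)
Y -> miss, frames (J Y)
J -> hit
M -> miss, frames (J Y M)
R -> miss, evict J, frames (Y M R)
U -> miss, evict Y, frames (M R U)
J -> miss, evict M, frames (R U J)
M -> miss, evict R, frames (U J M)
R -> miss, evict U, frames (J M R)
M -> hit
Y -> miss, evict J, frames (M R Y)
R -> hit
C -> miss, evict M, frames (R Y C)
Y -> hit
R -> hit
C -> hit
Page faults: 10.

10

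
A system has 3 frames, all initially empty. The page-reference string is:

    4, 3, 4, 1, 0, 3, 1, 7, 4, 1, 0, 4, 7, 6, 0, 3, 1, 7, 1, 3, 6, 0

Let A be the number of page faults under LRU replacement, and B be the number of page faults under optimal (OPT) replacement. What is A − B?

4

Under LRU: F F . F F F . F F . F . F F F F F F . . F F → 16 faults.
Under OPT: F F . F F . . F F . . . F F . F . F . . F F → 12 faults.
A − B = 16 − 12 = 4.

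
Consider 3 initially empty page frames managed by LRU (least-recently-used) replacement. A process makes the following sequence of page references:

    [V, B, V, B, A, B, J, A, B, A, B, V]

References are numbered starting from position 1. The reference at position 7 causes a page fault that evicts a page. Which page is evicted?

pos 1: V -> miss, frames {V}
pos 2: B -> miss, frames {V,B}
pos 3: V -> hit
pos 4: B -> hit
pos 5: A -> miss, frames {V,B,A}
pos 6: B -> hit
pos 7: J -> miss, evict V, frames {A,B,J}
At position 7, page V is evicted.

V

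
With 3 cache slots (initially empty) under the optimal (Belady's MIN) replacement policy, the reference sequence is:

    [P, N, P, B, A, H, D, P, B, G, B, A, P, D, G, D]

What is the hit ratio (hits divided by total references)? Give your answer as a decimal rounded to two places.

0.44

P -> fault, frames [P]
N -> fault, frames [P, N]
P -> hit
B -> fault, frames [P, N, B]
A -> fault, evict N, frames [P, B, A]
H -> fault, evict A, frames [P, B, H]
D -> fault, evict H, frames [P, B, D]
P -> hit
B -> hit
G -> fault, evict D, frames [P, B, G]
B -> hit
A -> fault, evict B, frames [P, G, A]
P -> hit
D -> fault, evict A, frames [P, G, D]
G -> hit
D -> hit
Hits: 7 of 16 references → 7/16 = 0.4375.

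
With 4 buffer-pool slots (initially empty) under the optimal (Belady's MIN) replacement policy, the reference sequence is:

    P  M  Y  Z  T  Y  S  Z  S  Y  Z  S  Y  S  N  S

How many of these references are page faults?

P: miss, frames (P)
M: miss, frames (P M)
Y: miss, frames (P M Y)
Z: miss, frames (P M Y Z)
T: miss, evict M, frames (P Y Z T)
Y: hit
S: miss, evict T, frames (P Y Z S)
Z: hit
S: hit
Y: hit
Z: hit
S: hit
Y: hit
S: hit
N: miss, evict Z, frames (P Y S N)
S: hit
Page faults: 7.

7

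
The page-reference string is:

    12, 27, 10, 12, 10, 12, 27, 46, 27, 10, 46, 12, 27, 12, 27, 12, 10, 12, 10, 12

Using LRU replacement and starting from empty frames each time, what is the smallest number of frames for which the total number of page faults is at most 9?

f=1: 20 faults
f=2: 11 faults
f=3: 8 faults
f=4: 4 faults
Smallest f with faults ≤ 9 is 3.

3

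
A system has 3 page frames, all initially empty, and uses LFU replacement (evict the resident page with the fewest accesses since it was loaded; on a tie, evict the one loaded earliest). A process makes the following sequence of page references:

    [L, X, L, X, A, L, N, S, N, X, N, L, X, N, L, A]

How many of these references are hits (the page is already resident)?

L → miss, frames (L)
X → miss, frames (L X)
L → hit
X → hit
A → miss, frames (L X A)
L → hit
N → miss, evict A, frames (L X N)
S → miss, evict N, frames (L X S)
N → miss, evict S, frames (L X N)
X → hit
N → hit
L → hit
X → hit
N → hit
L → hit
A → miss, evict N, frames (L X A)
Hits: 9.

9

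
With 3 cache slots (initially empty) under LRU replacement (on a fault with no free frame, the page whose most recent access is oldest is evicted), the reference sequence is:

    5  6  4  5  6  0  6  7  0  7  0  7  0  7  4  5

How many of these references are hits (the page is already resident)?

5 → fault, frames [5]
6 → fault, frames [5, 6]
4 → fault, frames [5, 6, 4]
5 → hit
6 → hit
0 → fault, evict 4, frames [5, 6, 0]
6 → hit
7 → fault, evict 5, frames [0, 6, 7]
0 → hit
7 → hit
0 → hit
7 → hit
0 → hit
7 → hit
4 → fault, evict 6, frames [0, 7, 4]
5 → fault, evict 0, frames [7, 4, 5]
Hits: 9.

9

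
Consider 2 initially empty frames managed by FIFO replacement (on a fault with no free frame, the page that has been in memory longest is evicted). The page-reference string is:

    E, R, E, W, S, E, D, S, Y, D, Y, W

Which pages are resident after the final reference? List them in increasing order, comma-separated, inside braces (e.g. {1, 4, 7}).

{D, W}

E -> miss, frames {E}
R -> miss, frames {E,R}
E -> hit
W -> miss, evict E, frames {R,W}
S -> miss, evict R, frames {W,S}
E -> miss, evict W, frames {S,E}
D -> miss, evict S, frames {E,D}
S -> miss, evict E, frames {D,S}
Y -> miss, evict D, frames {S,Y}
D -> miss, evict S, frames {Y,D}
Y -> hit
W -> miss, evict Y, frames {D,W}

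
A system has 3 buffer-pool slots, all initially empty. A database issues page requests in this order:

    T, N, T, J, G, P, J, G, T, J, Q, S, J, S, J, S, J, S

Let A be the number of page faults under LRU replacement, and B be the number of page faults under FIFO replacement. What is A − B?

-1

Under LRU: F F . F F F . . F . F F . . . . . . → 8 faults.
Under FIFO: F F . F F F . . F F F F . . . . . . → 9 faults.
A − B = 8 − 9 = -1.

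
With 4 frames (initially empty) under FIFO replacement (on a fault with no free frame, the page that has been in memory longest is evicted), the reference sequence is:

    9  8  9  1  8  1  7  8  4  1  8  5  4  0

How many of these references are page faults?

7

9: miss, frames {9}
8: miss, frames {9,8}
9: hit
1: miss, frames {9,8,1}
8: hit
1: hit
7: miss, frames {9,8,1,7}
8: hit
4: miss, evict 9, frames {8,1,7,4}
1: hit
8: hit
5: miss, evict 8, frames {1,7,4,5}
4: hit
0: miss, evict 1, frames {7,4,5,0}
Page faults: 7.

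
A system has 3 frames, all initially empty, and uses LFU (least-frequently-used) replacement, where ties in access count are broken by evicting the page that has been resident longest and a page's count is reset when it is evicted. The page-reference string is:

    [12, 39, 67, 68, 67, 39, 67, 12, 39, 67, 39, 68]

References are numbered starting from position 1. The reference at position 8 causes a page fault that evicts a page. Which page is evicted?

68

pos 1: 12: fault, frames {12}
pos 2: 39: fault, frames {12,39}
pos 3: 67: fault, frames {12,39,67}
pos 4: 68: fault, evict 12, frames {39,67,68}
pos 5: 67: hit
pos 6: 39: hit
pos 7: 67: hit
pos 8: 12: fault, evict 68, frames {39,67,12}
At position 8, page 68 is evicted.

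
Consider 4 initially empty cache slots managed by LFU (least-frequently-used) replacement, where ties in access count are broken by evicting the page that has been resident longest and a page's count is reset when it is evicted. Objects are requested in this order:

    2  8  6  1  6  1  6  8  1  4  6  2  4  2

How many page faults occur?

2 → fault, frames (2)
8 → fault, frames (2 8)
6 → fault, frames (2 8 6)
1 → fault, frames (2 8 6 1)
6 → hit
1 → hit
6 → hit
8 → hit
1 → hit
4 → fault, evict 2, frames (8 6 1 4)
6 → hit
2 → fault, evict 4, frames (8 6 1 2)
4 → fault, evict 2, frames (8 6 1 4)
2 → fault, evict 4, frames (8 6 1 2)
Page faults: 8.

8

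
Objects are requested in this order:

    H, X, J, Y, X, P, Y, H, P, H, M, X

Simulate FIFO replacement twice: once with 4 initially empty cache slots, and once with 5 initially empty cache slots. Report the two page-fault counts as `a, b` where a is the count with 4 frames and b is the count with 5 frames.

8, 6

4 frames: F F F F . F . F . . F F → 8 faults.
5 frames: F F F F . F . . . . F . → 6 faults.
6 < 8: adding a frame reduced faults, as is typical.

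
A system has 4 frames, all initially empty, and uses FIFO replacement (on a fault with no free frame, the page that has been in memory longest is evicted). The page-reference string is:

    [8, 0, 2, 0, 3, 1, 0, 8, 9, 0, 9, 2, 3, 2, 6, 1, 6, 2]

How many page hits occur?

8 → fault, frames (8)
0 → fault, frames (8 0)
2 → fault, frames (8 0 2)
0 → hit
3 → fault, frames (8 0 2 3)
1 → fault, evict 8, frames (0 2 3 1)
0 → hit
8 → fault, evict 0, frames (2 3 1 8)
9 → fault, evict 2, frames (3 1 8 9)
0 → fault, evict 3, frames (1 8 9 0)
9 → hit
2 → fault, evict 1, frames (8 9 0 2)
3 → fault, evict 8, frames (9 0 2 3)
2 → hit
6 → fault, evict 9, frames (0 2 3 6)
1 → fault, evict 0, frames (2 3 6 1)
6 → hit
2 → hit
Hits: 6.

6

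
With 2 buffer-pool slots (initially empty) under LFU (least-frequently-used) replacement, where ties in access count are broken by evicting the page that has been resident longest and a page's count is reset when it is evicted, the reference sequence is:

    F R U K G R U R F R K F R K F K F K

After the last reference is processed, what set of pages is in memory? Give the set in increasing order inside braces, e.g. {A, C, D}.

{K, R}

F: fault, frames (F)
R: fault, frames (F R)
U: fault, evict F, frames (R U)
K: fault, evict R, frames (U K)
G: fault, evict U, frames (K G)
R: fault, evict K, frames (G R)
U: fault, evict G, frames (R U)
R: hit
F: fault, evict U, frames (R F)
R: hit
K: fault, evict F, frames (R K)
F: fault, evict K, frames (R F)
R: hit
K: fault, evict F, frames (R K)
F: fault, evict K, frames (R F)
K: fault, evict F, frames (R K)
F: fault, evict K, frames (R F)
K: fault, evict F, frames (R K)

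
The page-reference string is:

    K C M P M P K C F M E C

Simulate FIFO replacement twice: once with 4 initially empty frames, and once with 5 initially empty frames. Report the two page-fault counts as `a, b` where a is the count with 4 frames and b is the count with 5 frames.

4 frames: F F F F . . . . F . F F → 7 faults.
5 frames: F F F F . . . . F . F . → 6 faults.
6 < 7: adding a frame reduced faults, as is typical.

7, 6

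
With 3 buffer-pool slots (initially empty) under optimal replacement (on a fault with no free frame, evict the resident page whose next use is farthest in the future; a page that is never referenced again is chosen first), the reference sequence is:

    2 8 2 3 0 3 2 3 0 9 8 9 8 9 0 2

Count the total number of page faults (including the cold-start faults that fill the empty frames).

7

2 -> miss, frames {2}
8 -> miss, frames {2,8}
2 -> hit
3 -> miss, frames {2,8,3}
0 -> miss, evict 8, frames {2,3,0}
3 -> hit
2 -> hit
3 -> hit
0 -> hit
9 -> miss, evict 3, frames {2,0,9}
8 -> miss, evict 2, frames {0,9,8}
9 -> hit
8 -> hit
9 -> hit
0 -> hit
2 -> miss, evict 8, frames {0,9,2}
Page faults: 7.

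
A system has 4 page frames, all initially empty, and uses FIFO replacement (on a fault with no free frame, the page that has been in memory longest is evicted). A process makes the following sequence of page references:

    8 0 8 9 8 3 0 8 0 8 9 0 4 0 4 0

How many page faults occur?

5

8 → miss, frames {8}
0 → miss, frames {8,0}
8 → hit
9 → miss, frames {8,0,9}
8 → hit
3 → miss, frames {8,0,9,3}
0 → hit
8 → hit
0 → hit
8 → hit
9 → hit
0 → hit
4 → miss, evict 8, frames {0,9,3,4}
0 → hit
4 → hit
0 → hit
Page faults: 5.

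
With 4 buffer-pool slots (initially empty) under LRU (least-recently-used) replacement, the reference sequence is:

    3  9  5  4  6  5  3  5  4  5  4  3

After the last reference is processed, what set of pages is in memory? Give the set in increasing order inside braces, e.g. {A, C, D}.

3 -> fault, frames (3)
9 -> fault, frames (3 9)
5 -> fault, frames (3 9 5)
4 -> fault, frames (3 9 5 4)
6 -> fault, evict 3, frames (9 5 4 6)
5 -> hit
3 -> fault, evict 9, frames (4 6 5 3)
5 -> hit
4 -> hit
5 -> hit
4 -> hit
3 -> hit

{3, 4, 5, 6}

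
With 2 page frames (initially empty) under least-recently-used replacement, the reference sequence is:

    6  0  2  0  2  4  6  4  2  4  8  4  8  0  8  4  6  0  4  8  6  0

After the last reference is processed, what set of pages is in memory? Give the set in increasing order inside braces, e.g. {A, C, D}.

{0, 6}

6 -> miss, frames (6)
0 -> miss, frames (6 0)
2 -> miss, evict 6, frames (0 2)
0 -> hit
2 -> hit
4 -> miss, evict 0, frames (2 4)
6 -> miss, evict 2, frames (4 6)
4 -> hit
2 -> miss, evict 6, frames (4 2)
4 -> hit
8 -> miss, evict 2, frames (4 8)
4 -> hit
8 -> hit
0 -> miss, evict 4, frames (8 0)
8 -> hit
4 -> miss, evict 0, frames (8 4)
6 -> miss, evict 8, frames (4 6)
0 -> miss, evict 4, frames (6 0)
4 -> miss, evict 6, frames (0 4)
8 -> miss, evict 0, frames (4 8)
6 -> miss, evict 4, frames (8 6)
0 -> miss, evict 8, frames (6 0)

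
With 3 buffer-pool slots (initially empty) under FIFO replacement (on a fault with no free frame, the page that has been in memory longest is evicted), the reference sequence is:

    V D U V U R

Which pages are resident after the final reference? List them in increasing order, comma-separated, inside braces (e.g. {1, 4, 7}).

V -> fault, frames (V)
D -> fault, frames (V D)
U -> fault, frames (V D U)
V -> hit
U -> hit
R -> fault, evict V, frames (D U R)

{D, R, U}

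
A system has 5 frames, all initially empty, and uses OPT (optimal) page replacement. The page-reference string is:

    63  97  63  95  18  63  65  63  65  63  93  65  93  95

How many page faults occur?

63 -> fault, frames {63}
97 -> fault, frames {63,97}
63 -> hit
95 -> fault, frames {63,97,95}
18 -> fault, frames {63,97,95,18}
63 -> hit
65 -> fault, frames {63,97,95,18,65}
63 -> hit
65 -> hit
63 -> hit
93 -> fault, evict 18, frames {63,97,95,65,93}
65 -> hit
93 -> hit
95 -> hit
Page faults: 6.

6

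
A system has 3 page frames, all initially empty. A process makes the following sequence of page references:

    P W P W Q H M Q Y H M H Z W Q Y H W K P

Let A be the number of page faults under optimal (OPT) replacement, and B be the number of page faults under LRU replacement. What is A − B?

-4

Under OPT: F F . . F F F . F . . . F F F . . F F F → 12 faults.
Under LRU: F F . . F F F . F F F . F F F F F F F F → 16 faults.
A − B = 12 − 16 = -4.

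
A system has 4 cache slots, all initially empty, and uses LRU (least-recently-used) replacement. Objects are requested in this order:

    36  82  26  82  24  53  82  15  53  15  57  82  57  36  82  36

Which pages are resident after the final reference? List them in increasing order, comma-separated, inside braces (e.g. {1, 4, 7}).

36 -> miss, frames {36}
82 -> miss, frames {36,82}
26 -> miss, frames {36,82,26}
82 -> hit
24 -> miss, frames {36,26,82,24}
53 -> miss, evict 36, frames {26,82,24,53}
82 -> hit
15 -> miss, evict 26, frames {24,53,82,15}
53 -> hit
15 -> hit
57 -> miss, evict 24, frames {82,53,15,57}
82 -> hit
57 -> hit
36 -> miss, evict 53, frames {15,82,57,36}
82 -> hit
36 -> hit

{15, 36, 57, 82}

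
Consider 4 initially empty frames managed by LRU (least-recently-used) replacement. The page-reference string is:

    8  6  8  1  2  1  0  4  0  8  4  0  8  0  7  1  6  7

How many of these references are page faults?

10

8: miss, frames {8}
6: miss, frames {8,6}
8: hit
1: miss, frames {6,8,1}
2: miss, frames {6,8,1,2}
1: hit
0: miss, evict 6, frames {8,2,1,0}
4: miss, evict 8, frames {2,1,0,4}
0: hit
8: miss, evict 2, frames {1,4,0,8}
4: hit
0: hit
8: hit
0: hit
7: miss, evict 1, frames {4,8,0,7}
1: miss, evict 4, frames {8,0,7,1}
6: miss, evict 8, frames {0,7,1,6}
7: hit
Page faults: 10.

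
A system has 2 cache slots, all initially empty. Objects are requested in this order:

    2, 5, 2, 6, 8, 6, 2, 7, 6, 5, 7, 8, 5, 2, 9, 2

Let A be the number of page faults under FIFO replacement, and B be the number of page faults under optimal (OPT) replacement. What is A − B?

3

Under FIFO: F F . F F . F F F F F F F F F . → 13 faults.
Under OPT: F F . F F . F F . F . F . F F . → 10 faults.
A − B = 13 − 10 = 3.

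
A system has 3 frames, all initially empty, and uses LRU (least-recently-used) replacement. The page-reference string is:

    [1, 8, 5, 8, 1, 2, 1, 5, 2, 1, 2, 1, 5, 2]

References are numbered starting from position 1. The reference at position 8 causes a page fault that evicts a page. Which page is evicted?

pos 1: 1 → fault, frames [1]
pos 2: 8 → fault, frames [1, 8]
pos 3: 5 → fault, frames [1, 8, 5]
pos 4: 8 → hit
pos 5: 1 → hit
pos 6: 2 → fault, evict 5, frames [8, 1, 2]
pos 7: 1 → hit
pos 8: 5 → fault, evict 8, frames [2, 1, 5]
At position 8, page 8 is evicted.

8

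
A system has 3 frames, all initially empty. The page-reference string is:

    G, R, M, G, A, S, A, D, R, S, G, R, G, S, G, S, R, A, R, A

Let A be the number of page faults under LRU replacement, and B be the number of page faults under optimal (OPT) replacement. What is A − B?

2

Under LRU: F F F . F F . F F F F . . . . . . F . . → 10 faults.
Under OPT: F F F . F F . F . . F . . . . . . F . . → 8 faults.
A − B = 10 − 8 = 2.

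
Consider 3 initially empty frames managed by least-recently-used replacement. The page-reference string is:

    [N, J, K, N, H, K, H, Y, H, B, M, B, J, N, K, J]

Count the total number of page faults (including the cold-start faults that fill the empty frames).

N: fault, frames [N]
J: fault, frames [N, J]
K: fault, frames [N, J, K]
N: hit
H: fault, evict J, frames [K, N, H]
K: hit
H: hit
Y: fault, evict N, frames [K, H, Y]
H: hit
B: fault, evict K, frames [Y, H, B]
M: fault, evict Y, frames [H, B, M]
B: hit
J: fault, evict H, frames [M, B, J]
N: fault, evict M, frames [B, J, N]
K: fault, evict B, frames [J, N, K]
J: hit
Page faults: 10.

10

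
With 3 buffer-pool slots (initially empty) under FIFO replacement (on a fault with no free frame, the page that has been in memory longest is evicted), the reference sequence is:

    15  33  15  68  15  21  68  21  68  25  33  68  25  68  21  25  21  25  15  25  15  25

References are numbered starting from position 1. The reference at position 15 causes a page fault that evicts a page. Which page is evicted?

25

pos 1: 15 → miss, frames [15]
pos 2: 33 → miss, frames [15, 33]
pos 3: 15 → hit
pos 4: 68 → miss, frames [15, 33, 68]
pos 5: 15 → hit
pos 6: 21 → miss, evict 15, frames [33, 68, 21]
pos 7: 68 → hit
pos 8: 21 → hit
pos 9: 68 → hit
pos 10: 25 → miss, evict 33, frames [68, 21, 25]
pos 11: 33 → miss, evict 68, frames [21, 25, 33]
pos 12: 68 → miss, evict 21, frames [25, 33, 68]
pos 13: 25 → hit
pos 14: 68 → hit
pos 15: 21 → miss, evict 25, frames [33, 68, 21]
At position 15, page 25 is evicted.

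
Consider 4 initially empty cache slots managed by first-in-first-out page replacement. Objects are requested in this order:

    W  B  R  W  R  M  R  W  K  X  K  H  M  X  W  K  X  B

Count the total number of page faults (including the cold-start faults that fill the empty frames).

9

W: fault, frames (W)
B: fault, frames (W B)
R: fault, frames (W B R)
W: hit
R: hit
M: fault, frames (W B R M)
R: hit
W: hit
K: fault, evict W, frames (B R M K)
X: fault, evict B, frames (R M K X)
K: hit
H: fault, evict R, frames (M K X H)
M: hit
X: hit
W: fault, evict M, frames (K X H W)
K: hit
X: hit
B: fault, evict K, frames (X H W B)
Page faults: 9.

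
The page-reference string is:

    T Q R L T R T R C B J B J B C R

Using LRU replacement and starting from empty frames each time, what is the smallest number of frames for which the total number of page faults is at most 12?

2

f=1: 16 faults
f=2: 11 faults
f=3: 9 faults
f=4: 7 faults
f=5: 7 faults
f=6: 7 faults
f=7: 7 faults
Smallest f with faults ≤ 12 is 2.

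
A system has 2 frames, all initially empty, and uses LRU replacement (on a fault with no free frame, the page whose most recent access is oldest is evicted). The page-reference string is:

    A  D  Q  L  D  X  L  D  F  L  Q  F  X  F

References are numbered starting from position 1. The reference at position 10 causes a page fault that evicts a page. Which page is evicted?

D

pos 1: A → miss, frames [A]
pos 2: D → miss, frames [A, D]
pos 3: Q → miss, evict A, frames [D, Q]
pos 4: L → miss, evict D, frames [Q, L]
pos 5: D → miss, evict Q, frames [L, D]
pos 6: X → miss, evict L, frames [D, X]
pos 7: L → miss, evict D, frames [X, L]
pos 8: D → miss, evict X, frames [L, D]
pos 9: F → miss, evict L, frames [D, F]
pos 10: L → miss, evict D, frames [F, L]
At position 10, page D is evicted.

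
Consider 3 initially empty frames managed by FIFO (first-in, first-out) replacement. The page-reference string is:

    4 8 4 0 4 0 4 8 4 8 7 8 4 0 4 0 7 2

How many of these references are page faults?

4: fault, frames (4)
8: fault, frames (4 8)
4: hit
0: fault, frames (4 8 0)
4: hit
0: hit
4: hit
8: hit
4: hit
8: hit
7: fault, evict 4, frames (8 0 7)
8: hit
4: fault, evict 8, frames (0 7 4)
0: hit
4: hit
0: hit
7: hit
2: fault, evict 0, frames (7 4 2)
Page faults: 6.

6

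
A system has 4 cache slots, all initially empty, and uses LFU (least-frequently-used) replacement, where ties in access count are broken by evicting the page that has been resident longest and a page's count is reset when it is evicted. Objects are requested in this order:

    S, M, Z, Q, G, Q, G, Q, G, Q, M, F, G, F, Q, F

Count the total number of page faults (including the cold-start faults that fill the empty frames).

S → miss, frames (S)
M → miss, frames (S M)
Z → miss, frames (S M Z)
Q → miss, frames (S M Z Q)
G → miss, evict S, frames (M Z Q G)
Q → hit
G → hit
Q → hit
G → hit
Q → hit
M → hit
F → miss, evict Z, frames (M Q G F)
G → hit
F → hit
Q → hit
F → hit
Page faults: 6.

6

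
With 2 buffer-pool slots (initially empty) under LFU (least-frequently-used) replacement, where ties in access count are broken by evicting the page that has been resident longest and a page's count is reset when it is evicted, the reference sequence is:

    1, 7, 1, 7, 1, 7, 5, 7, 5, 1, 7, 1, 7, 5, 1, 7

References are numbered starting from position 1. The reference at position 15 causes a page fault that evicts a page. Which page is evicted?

pos 1: 1 -> miss, frames [1]
pos 2: 7 -> miss, frames [1, 7]
pos 3: 1 -> hit
pos 4: 7 -> hit
pos 5: 1 -> hit
pos 6: 7 -> hit
pos 7: 5 -> miss, evict 1, frames [7, 5]
pos 8: 7 -> hit
pos 9: 5 -> hit
pos 10: 1 -> miss, evict 5, frames [7, 1]
pos 11: 7 -> hit
pos 12: 1 -> hit
pos 13: 7 -> hit
pos 14: 5 -> miss, evict 1, frames [7, 5]
pos 15: 1 -> miss, evict 5, frames [7, 1]
At position 15, page 5 is evicted.

5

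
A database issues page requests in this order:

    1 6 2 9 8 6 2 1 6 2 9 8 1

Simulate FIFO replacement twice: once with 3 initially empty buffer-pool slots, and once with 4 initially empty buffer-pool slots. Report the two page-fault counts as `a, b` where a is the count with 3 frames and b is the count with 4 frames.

10, 11

3 frames: F F F F F F F F . . F F . → 10 faults.
4 frames: F F F F F . . F F F F F F → 11 faults.
11 > 10: adding a frame increased faults — Belady's anomaly.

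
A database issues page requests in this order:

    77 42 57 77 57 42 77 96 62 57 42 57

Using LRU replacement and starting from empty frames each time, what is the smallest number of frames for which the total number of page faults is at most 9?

3

f=1: 12 faults
f=2: 10 faults
f=3: 7 faults
f=4: 7 faults
f=5: 5 faults
Smallest f with faults ≤ 9 is 3.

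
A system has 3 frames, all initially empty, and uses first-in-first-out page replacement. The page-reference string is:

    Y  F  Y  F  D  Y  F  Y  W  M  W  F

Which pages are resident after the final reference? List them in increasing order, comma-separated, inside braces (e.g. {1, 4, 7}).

{F, M, W}

Y → miss, frames {Y}
F → miss, frames {Y,F}
Y → hit
F → hit
D → miss, frames {Y,F,D}
Y → hit
F → hit
Y → hit
W → miss, evict Y, frames {F,D,W}
M → miss, evict F, frames {D,W,M}
W → hit
F → miss, evict D, frames {W,M,F}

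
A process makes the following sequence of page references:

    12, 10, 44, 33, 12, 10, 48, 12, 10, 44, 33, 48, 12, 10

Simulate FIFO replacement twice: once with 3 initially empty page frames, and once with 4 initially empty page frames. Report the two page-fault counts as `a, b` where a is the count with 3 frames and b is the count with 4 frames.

3 frames: F F F F F F F . . F F . F F → 11 faults.
4 frames: F F F F . . F F F F F F F F → 12 faults.
12 > 11: adding a frame increased faults — Belady's anomaly.

11, 12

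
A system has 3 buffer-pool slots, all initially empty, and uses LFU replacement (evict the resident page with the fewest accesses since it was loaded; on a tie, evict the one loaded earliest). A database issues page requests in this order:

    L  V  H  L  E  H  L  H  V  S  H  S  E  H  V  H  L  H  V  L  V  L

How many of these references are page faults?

L: fault, frames [L]
V: fault, frames [L, V]
H: fault, frames [L, V, H]
L: hit
E: fault, evict V, frames [L, H, E]
H: hit
L: hit
H: hit
V: fault, evict E, frames [L, H, V]
S: fault, evict V, frames [L, H, S]
H: hit
S: hit
E: fault, evict S, frames [L, H, E]
H: hit
V: fault, evict E, frames [L, H, V]
H: hit
L: hit
H: hit
V: hit
L: hit
V: hit
L: hit
Page faults: 8.

8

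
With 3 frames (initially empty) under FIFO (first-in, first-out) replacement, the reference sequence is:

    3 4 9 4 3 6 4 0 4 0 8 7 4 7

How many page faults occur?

3: fault, frames {3}
4: fault, frames {3,4}
9: fault, frames {3,4,9}
4: hit
3: hit
6: fault, evict 3, frames {4,9,6}
4: hit
0: fault, evict 4, frames {9,6,0}
4: fault, evict 9, frames {6,0,4}
0: hit
8: fault, evict 6, frames {0,4,8}
7: fault, evict 0, frames {4,8,7}
4: hit
7: hit
Page faults: 8.

8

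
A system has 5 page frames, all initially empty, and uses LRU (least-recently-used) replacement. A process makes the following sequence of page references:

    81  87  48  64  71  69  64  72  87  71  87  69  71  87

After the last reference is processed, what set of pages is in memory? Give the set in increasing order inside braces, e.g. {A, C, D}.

81 -> miss, frames {81}
87 -> miss, frames {81,87}
48 -> miss, frames {81,87,48}
64 -> miss, frames {81,87,48,64}
71 -> miss, frames {81,87,48,64,71}
69 -> miss, evict 81, frames {87,48,64,71,69}
64 -> hit
72 -> miss, evict 87, frames {48,71,69,64,72}
87 -> miss, evict 48, frames {71,69,64,72,87}
71 -> hit
87 -> hit
69 -> hit
71 -> hit
87 -> hit

{64, 69, 71, 72, 87}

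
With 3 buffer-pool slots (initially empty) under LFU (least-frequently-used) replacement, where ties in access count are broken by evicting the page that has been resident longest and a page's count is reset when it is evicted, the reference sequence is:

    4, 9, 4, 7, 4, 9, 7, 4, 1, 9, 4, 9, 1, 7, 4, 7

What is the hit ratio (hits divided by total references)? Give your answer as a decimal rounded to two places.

4 → miss, frames {4}
9 → miss, frames {4,9}
4 → hit
7 → miss, frames {4,9,7}
4 → hit
9 → hit
7 → hit
4 → hit
1 → miss, evict 9, frames {4,7,1}
9 → miss, evict 1, frames {4,7,9}
4 → hit
9 → hit
1 → miss, evict 7, frames {4,9,1}
7 → miss, evict 1, frames {4,9,7}
4 → hit
7 → hit
Hits: 9 of 16 references → 9/16 = 0.5625.

0.56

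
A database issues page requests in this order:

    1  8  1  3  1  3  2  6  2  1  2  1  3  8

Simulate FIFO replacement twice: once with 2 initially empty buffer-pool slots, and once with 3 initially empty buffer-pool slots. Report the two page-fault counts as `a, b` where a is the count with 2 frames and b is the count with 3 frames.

10, 8

2 frames: F F . F F . F F . F F . F F → 10 faults.
3 frames: F F . F . . F F . F . . F F → 8 faults.
8 < 10: adding a frame reduced faults, as is typical.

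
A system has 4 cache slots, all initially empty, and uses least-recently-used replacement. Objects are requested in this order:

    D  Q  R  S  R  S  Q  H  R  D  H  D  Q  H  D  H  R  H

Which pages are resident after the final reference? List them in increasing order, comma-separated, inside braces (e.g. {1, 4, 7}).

D: fault, frames [D]
Q: fault, frames [D, Q]
R: fault, frames [D, Q, R]
S: fault, frames [D, Q, R, S]
R: hit
S: hit
Q: hit
H: fault, evict D, frames [R, S, Q, H]
R: hit
D: fault, evict S, frames [Q, H, R, D]
H: hit
D: hit
Q: hit
H: hit
D: hit
H: hit
R: hit
H: hit

{D, H, Q, R}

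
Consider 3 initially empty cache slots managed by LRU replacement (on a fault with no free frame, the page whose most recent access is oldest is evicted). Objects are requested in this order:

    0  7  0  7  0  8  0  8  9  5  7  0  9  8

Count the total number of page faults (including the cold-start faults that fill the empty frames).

9

0: fault, frames (0)
7: fault, frames (0 7)
0: hit
7: hit
0: hit
8: fault, frames (7 0 8)
0: hit
8: hit
9: fault, evict 7, frames (0 8 9)
5: fault, evict 0, frames (8 9 5)
7: fault, evict 8, frames (9 5 7)
0: fault, evict 9, frames (5 7 0)
9: fault, evict 5, frames (7 0 9)
8: fault, evict 7, frames (0 9 8)
Page faults: 9.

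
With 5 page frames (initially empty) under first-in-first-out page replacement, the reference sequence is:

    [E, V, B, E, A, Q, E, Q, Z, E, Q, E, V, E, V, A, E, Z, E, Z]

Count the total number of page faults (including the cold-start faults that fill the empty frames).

8

E -> miss, frames [E]
V -> miss, frames [E, V]
B -> miss, frames [E, V, B]
E -> hit
A -> miss, frames [E, V, B, A]
Q -> miss, frames [E, V, B, A, Q]
E -> hit
Q -> hit
Z -> miss, evict E, frames [V, B, A, Q, Z]
E -> miss, evict V, frames [B, A, Q, Z, E]
Q -> hit
E -> hit
V -> miss, evict B, frames [A, Q, Z, E, V]
E -> hit
V -> hit
A -> hit
E -> hit
Z -> hit
E -> hit
Z -> hit
Page faults: 8.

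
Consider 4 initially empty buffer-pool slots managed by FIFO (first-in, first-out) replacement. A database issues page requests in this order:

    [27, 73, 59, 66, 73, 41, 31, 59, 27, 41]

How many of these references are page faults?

27 -> fault, frames [27]
73 -> fault, frames [27, 73]
59 -> fault, frames [27, 73, 59]
66 -> fault, frames [27, 73, 59, 66]
73 -> hit
41 -> fault, evict 27, frames [73, 59, 66, 41]
31 -> fault, evict 73, frames [59, 66, 41, 31]
59 -> hit
27 -> fault, evict 59, frames [66, 41, 31, 27]
41 -> hit
Page faults: 7.

7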